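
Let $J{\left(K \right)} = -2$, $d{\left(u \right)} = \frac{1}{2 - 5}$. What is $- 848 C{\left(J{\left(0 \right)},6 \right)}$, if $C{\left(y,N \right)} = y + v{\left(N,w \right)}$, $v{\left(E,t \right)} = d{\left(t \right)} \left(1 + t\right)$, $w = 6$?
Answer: $\frac{11024}{3} \approx 3674.7$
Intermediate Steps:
$d{\left(u \right)} = - \frac{1}{3}$ ($d{\left(u \right)} = \frac{1}{-3} = - \frac{1}{3}$)
$v{\left(E,t \right)} = - \frac{1}{3} - \frac{t}{3}$ ($v{\left(E,t \right)} = - \frac{1 + t}{3} = - \frac{1}{3} - \frac{t}{3}$)
$C{\left(y,N \right)} = - \frac{7}{3} + y$ ($C{\left(y,N \right)} = y - \frac{7}{3} = - \frac{7}{3} + y$)
$- 848 C{\left(J{\left(0 \right)},6 \right)} = - 848 \left(- \frac{7}{3} - 2\right) = \left(-848\right) \left(- \frac{13}{3}\right) = \frac{11024}{3}$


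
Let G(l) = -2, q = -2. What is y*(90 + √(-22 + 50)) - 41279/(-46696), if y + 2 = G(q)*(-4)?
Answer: 25257119/46696 + 12*√7 ≈ 572.63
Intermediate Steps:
y = 6 (y = -2 - 2*(-4) = -2 + 8 = 6)
y*(90 + √(-22 + 50)) - 41279/(-46696) = 6*(90 + √(-22 + 50)) - 41279/(-46696) = 6*(90 + √28) - 41279*(-1)/46696 = 6*(90 + 2*√7) - 1*(-41279/46696) = (540 + 12*√7) + 41279/46696 = 25257119/46696 + 12*√7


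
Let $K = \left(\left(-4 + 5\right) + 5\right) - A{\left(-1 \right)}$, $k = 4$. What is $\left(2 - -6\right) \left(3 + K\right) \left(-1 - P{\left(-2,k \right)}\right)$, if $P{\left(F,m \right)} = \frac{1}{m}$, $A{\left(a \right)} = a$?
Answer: $-100$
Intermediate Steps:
$K = 7$ ($K = \left(\left(-4 + 5\right) + 5\right) - -1 = \left(1 + 5\right) + 1 = 6 + 1 = 7$)
$\left(2 - -6\right) \left(3 + K\right) \left(-1 - P{\left(-2,k \right)}\right) = \left(2 - -6\right) \left(3 + 7\right) \left(-1 - \frac{1}{4}\right) = \left(2 + 6\right) 10 \left(-1 - \frac{1}{4}\right) = 8 \cdot 10 \left(-1 - \frac{1}{4}\right) = 8 \cdot 10 \left(- \frac{5}{4}\right) = 8 \left(- \frac{25}{2}\right) = -100$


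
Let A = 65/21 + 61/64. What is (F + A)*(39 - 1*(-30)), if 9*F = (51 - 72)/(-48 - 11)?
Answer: 7455565/26432 ≈ 282.07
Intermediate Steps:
A = 5441/1344 (A = 65*(1/21) + 61*(1/64) = 65/21 + 61/64 = 5441/1344 ≈ 4.0484)
F = 7/177 (F = ((51 - 72)/(-48 - 11))/9 = (-21/(-59))/9 = (-21*(-1/59))/9 = (⅑)*(21/59) = 7/177 ≈ 0.039548)
(F + A)*(39 - 1*(-30)) = (7/177 + 5441/1344)*(39 - 1*(-30)) = 324155*(39 + 30)/79296 = (324155/79296)*69 = 7455565/26432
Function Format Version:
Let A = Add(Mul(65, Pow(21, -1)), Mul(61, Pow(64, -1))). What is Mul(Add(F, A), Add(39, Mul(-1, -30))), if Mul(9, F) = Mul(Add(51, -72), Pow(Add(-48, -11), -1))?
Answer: Rational(7455565, 26432) ≈ 282.07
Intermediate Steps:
A = Rational(5441, 1344) (A = Add(Mul(65, Rational(1, 21)), Mul(61, Rational(1, 64))) = Add(Rational(65, 21), Rational(61, 64)) = Rational(5441, 1344) ≈ 4.0484)
F = Rational(7, 177) (F = Mul(Rational(1, 9), Mul(Add(51, -72), Pow(Add(-48, -11), -1))) = Mul(Rational(1, 9), Mul(-21, Pow(-59, -1))) = Mul(Rational(1, 9), Mul(-21, Rational(-1, 59))) = Mul(Rational(1, 9), Rational(21, 59)) = Rational(7, 177) ≈ 0.039548)
Mul(Add(F, A), Add(39, Mul(-1, -30))) = Mul(Add(Rational(7, 177), Rational(5441, 1344)), Add(39, Mul(-1, -30))) = Mul(Rational(324155, 79296), Add(39, 30)) = Mul(Rational(324155, 79296), 69) = Rational(7455565, 26432)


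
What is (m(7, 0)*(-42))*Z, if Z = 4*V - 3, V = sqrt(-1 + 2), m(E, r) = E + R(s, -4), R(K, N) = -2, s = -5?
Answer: -210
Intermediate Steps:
m(E, r) = -2 + E (m(E, r) = E - 2 = -2 + E)
V = 1 (V = sqrt(1) = 1)
Z = 1 (Z = 4*1 - 3 = 4 - 3 = 1)
(m(7, 0)*(-42))*Z = ((-2 + 7)*(-42))*1 = (5*(-42))*1 = -210*1 = -210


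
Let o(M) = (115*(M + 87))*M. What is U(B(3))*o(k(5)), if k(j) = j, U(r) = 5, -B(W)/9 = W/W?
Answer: 264500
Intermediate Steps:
B(W) = -9 (B(W) = -9*W/W = -9*1 = -9)
o(M) = M*(10005 + 115*M) (o(M) = (115*(87 + M))*M = (10005 + 115*M)*M = M*(10005 + 115*M))
U(B(3))*o(k(5)) = 5*(115*5*(87 + 5)) = 5*(115*5*92) = 5*52900 = 264500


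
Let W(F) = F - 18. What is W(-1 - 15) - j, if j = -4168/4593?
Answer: -151994/4593 ≈ -33.093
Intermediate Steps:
W(F) = -18 + F
j = -4168/4593 (j = -4168*1/4593 = -4168/4593 ≈ -0.90747)
W(-1 - 15) - j = (-18 + (-1 - 15)) - 1*(-4168/4593) = (-18 - 16) + 4168/4593 = -34 + 4168/4593 = -151994/4593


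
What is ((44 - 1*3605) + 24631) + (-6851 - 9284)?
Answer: 4935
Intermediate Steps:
((44 - 1*3605) + 24631) + (-6851 - 9284) = ((44 - 3605) + 24631) - 16135 = (-3561 + 24631) - 16135 = 21070 - 16135 = 4935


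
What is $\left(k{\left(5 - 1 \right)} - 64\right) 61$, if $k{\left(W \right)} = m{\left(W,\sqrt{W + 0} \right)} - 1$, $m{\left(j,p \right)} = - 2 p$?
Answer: $-4209$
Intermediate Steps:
$k{\left(W \right)} = -1 - 2 \sqrt{W}$ ($k{\left(W \right)} = - 2 \sqrt{W + 0} - 1 = - 2 \sqrt{W} - 1 = -1 - 2 \sqrt{W}$)
$\left(k{\left(5 - 1 \right)} - 64\right) 61 = \left(\left(-1 - 2 \sqrt{5 - 1}\right) - 64\right) 61 = \left(\left(-1 - 2 \sqrt{4}\right) - 64\right) 61 = \left(\left(-1 - 4\right) - 64\right) 61 = \left(-5 - 64\right) 61 = \left(-69\right) 61 = -4209$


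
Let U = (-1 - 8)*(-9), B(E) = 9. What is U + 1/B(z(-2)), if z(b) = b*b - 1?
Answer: 730/9 ≈ 81.111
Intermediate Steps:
z(b) = -1 + b² (z(b) = b² - 1 = -1 + b²)
U = 81 (U = -9*(-9) = 81)
U + 1/B(z(-2)) = 81 + 1/9 = 81 + ⅑ = 730/9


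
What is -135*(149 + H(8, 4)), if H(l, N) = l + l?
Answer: -22275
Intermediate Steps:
H(l, N) = 2*l
-135*(149 + H(8, 4)) = -135*(149 + 2*8) = -135*(149 + 16) = -135*165 = -22275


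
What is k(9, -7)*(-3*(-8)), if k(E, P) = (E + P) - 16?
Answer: -336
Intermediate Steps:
k(E, P) = -16 + E + P
k(9, -7)*(-3*(-8)) = (-16 + 9 - 7)*(-3*(-8)) = -14*24 = -336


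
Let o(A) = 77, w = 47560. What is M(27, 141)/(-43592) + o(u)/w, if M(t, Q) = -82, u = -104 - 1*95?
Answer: 907063/259154440 ≈ 0.0035001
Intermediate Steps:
u = -199 (u = -104 - 95 = -199)
M(27, 141)/(-43592) + o(u)/w = -82/(-43592) + 77/47560 = -82*(-1/43592) + 77*(1/47560) = 41/21796 + 77/47560 = 907063/259154440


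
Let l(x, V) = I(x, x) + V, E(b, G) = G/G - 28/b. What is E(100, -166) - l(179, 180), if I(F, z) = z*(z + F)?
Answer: -1606532/25 ≈ -64261.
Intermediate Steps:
I(F, z) = z*(F + z)
E(b, G) = 1 - 28/b
l(x, V) = V + 2*x² (l(x, V) = x*(x + x) + V = x*(2*x) + V = 2*x² + V = V + 2*x²)
E(100, -166) - l(179, 180) = (-28 + 100)/100 - (180 + 2*179²) = (1/100)*72 - (180 + 2*32041) = 18/25 - (180 + 64082) = 18/25 - 1*64262 = 18/25 - 64262 = -1606532/25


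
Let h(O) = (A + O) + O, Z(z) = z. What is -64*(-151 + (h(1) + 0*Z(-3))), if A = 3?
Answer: 9344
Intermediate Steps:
h(O) = 3 + 2*O (h(O) = (3 + O) + O = 3 + 2*O)
-64*(-151 + (h(1) + 0*Z(-3))) = -64*(-151 + ((3 + 2*1) + 0*(-3))) = -64*(-151 + ((3 + 2) + 0)) = -64*(-151 + (5 + 0)) = -64*(-151 + 5) = -64*(-146) = 9344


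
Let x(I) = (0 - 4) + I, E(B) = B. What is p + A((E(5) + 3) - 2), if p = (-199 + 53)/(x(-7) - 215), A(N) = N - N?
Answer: 73/113 ≈ 0.64602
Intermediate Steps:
A(N) = 0
x(I) = -4 + I
p = 73/113 (p = (-199 + 53)/((-4 - 7) - 215) = -146/(-11 - 215) = -146/(-226) = -146*(-1/226) = 73/113 ≈ 0.64602)
p + A((E(5) + 3) - 2) = 73/113 + 0 = 73/113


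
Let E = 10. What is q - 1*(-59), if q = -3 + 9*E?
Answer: 146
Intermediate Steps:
q = 87 (q = -3 + 9*10 = -3 + 90 = 87)
q - 1*(-59) = 87 - 1*(-59) = 87 + 59 = 146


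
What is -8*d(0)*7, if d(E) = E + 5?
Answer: -280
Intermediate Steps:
d(E) = 5 + E
-8*d(0)*7 = -8*(5 + 0)*7 = -8*5*7 = -40*7 = -280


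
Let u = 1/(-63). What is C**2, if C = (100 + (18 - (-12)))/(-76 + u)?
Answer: 67076100/22934521 ≈ 2.9247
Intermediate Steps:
u = -1/63 ≈ -0.015873
C = -8190/4789 (C = (100 + (18 - (-12)))/(-76 - 1/63) = (100 + (18 - 1*(-12)))/(-4789/63) = (100 + (18 + 12))*(-63/4789) = (100 + 30)*(-63/4789) = 130*(-63/4789) = -8190/4789 ≈ -1.7102)
C**2 = (-8190/4789)**2 = 67076100/22934521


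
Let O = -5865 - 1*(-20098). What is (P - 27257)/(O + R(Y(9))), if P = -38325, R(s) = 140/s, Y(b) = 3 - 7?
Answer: -32791/7099 ≈ -4.6191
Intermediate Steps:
Y(b) = -4
O = 14233 (O = -5865 + 20098 = 14233)
(P - 27257)/(O + R(Y(9))) = (-38325 - 27257)/(14233 + 140/(-4)) = -65582/(14233 + 140*(-¼)) = -65582/(14233 - 35) = -65582/14198 = -65582*1/14198 = -32791/7099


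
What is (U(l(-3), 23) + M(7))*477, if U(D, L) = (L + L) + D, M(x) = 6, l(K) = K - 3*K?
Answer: 27666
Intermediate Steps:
l(K) = -2*K
U(D, L) = D + 2*L (U(D, L) = 2*L + D = D + 2*L)
(U(l(-3), 23) + M(7))*477 = ((-2*(-3) + 2*23) + 6)*477 = ((6 + 46) + 6)*477 = (52 + 6)*477 = 58*477 = 27666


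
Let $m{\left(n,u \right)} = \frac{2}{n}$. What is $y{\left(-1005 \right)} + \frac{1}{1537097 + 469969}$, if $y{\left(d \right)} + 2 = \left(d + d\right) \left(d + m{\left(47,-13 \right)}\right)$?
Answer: $\frac{190547305575623}{94332102} \approx 2.02 \cdot 10^{6}$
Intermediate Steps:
$y{\left(d \right)} = -2 + 2 d \left(\frac{2}{47} + d\right)$ ($y{\left(d \right)} = -2 + \left(d + d\right) \left(d + \frac{2}{47}\right) = -2 + 2 d \left(d + 2 \cdot \frac{1}{47}\right) = -2 + 2 d \left(d + \frac{2}{47}\right) = -2 + 2 d \left(\frac{2}{47} + d\right)$)
$y{\left(-1005 \right)} + \frac{1}{1537097 + 469969} = \left(-2 + 2 \left(-1005\right)^{2} + \frac{4}{47} \left(-1005\right)\right) + \frac{1}{1537097 + 469969} = \left(-2 + 2 \cdot 1010025 - \frac{4020}{47}\right) + \frac{1}{2007066} = \left(-2 + 2020050 - \frac{4020}{47}\right) + \frac{1}{2007066} = \frac{94938236}{47} + \frac{1}{2007066} = \frac{190547305575623}{94332102}$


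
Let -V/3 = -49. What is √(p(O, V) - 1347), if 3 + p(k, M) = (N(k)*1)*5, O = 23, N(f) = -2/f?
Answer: 2*I*√178595/23 ≈ 36.748*I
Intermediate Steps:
V = 147 (V = -3*(-49) = 147)
p(k, M) = -3 - 10/k (p(k, M) = -3 + (-2/k*1)*5 = -3 - 2/k*5 = -3 - 10/k)
√(p(O, V) - 1347) = √((-3 - 10/23) - 1347) = √(-79/23 - 1347) = √(-31060/23) = 2*I*√178595/23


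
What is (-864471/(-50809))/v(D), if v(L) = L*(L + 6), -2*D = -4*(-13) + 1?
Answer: 3457884/110407957 ≈ 0.031319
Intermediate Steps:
D = -53/2 (D = -(-4*(-13) + 1)/2 = -(52 + 1)/2 = -1/2*53 = -53/2 ≈ -26.500)
v(L) = L*(6 + L)
(-864471/(-50809))/v(D) = (-864471/(-50809))/((-53*(6 - 53/2)/2)) = (-864471*(-1/50809))/((-53/2*(-41/2))) = 864471/(50809*(2173/4)) = (864471/50809)*(4/2173) = 3457884/110407957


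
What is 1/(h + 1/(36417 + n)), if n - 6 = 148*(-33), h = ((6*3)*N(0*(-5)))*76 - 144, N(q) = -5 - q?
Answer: -31539/220268375 ≈ -0.00014318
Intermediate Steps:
h = -6984 (h = ((6*3)*(-5 - 0*(-5)))*76 - 144 = (18*(-5 - 1*0))*76 - 144 = (18*(-5 + 0))*76 - 144 = (18*(-5))*76 - 144 = -90*76 - 144 = -6840 - 144 = -6984)
n = -4878 (n = 6 + 148*(-33) = 6 - 4884 = -4878)
1/(h + 1/(36417 + n)) = 1/(-6984 + 1/(36417 - 4878)) = 1/(-6984 + 1/31539) = 1/(-220268375/31539) = -31539/220268375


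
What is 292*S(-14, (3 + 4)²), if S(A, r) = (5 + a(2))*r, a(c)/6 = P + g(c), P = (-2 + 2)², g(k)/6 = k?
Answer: 1101716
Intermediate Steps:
g(k) = 6*k
P = 0 (P = 0² = 0)
a(c) = 36*c (a(c) = 6*(0 + 6*c) = 6*(6*c) = 36*c)
S(A, r) = 77*r (S(A, r) = (5 + 36*2)*r = (5 + 72)*r = 77*r)
292*S(-14, (3 + 4)²) = 292*(77*(3 + 4)²) = 292*(77*7²) = 292*(77*49) = 292*3773 = 1101716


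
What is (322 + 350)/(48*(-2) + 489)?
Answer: 224/131 ≈ 1.7099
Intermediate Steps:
(322 + 350)/(48*(-2) + 489) = 672/(-96 + 489) = 672/393 = 672*(1/393) = 224/131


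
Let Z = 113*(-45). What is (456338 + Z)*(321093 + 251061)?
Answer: 258186208962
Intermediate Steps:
Z = -5085
(456338 + Z)*(321093 + 251061) = (456338 - 5085)*(321093 + 251061) = 451253*572154 = 258186208962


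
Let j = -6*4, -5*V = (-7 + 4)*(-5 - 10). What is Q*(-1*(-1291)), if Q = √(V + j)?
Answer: 1291*I*√33 ≈ 7416.2*I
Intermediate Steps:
V = -9 (V = -(-7 + 4)*(-5 - 10)/5 = -(-3)*(-15)/5 = -⅕*45 = -9)
j = -24
Q = I*√33 (Q = √(-9 - 24) = √(-33) = I*√33 ≈ 5.7446*I)
Q*(-1*(-1291)) = (I*√33)*(-1*(-1291)) = (I*√33)*1291 = 1291*I*√33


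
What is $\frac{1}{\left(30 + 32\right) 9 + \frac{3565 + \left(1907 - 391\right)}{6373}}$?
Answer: $\frac{6373}{3561215} \approx 0.0017896$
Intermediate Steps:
$\frac{1}{\left(30 + 32\right) 9 + \frac{3565 + \left(1907 - 391\right)}{6373}} = \frac{1}{62 \cdot 9 + \left(3565 + \left(1907 - 391\right)\right) \frac{1}{6373}} = \frac{1}{558 + \left(3565 + 1516\right) \frac{1}{6373}} = \frac{1}{558 + 5081 \cdot \frac{1}{6373}} = \frac{1}{558 + \frac{5081}{6373}} = \frac{1}{\frac{3561215}{6373}} = \frac{6373}{3561215}$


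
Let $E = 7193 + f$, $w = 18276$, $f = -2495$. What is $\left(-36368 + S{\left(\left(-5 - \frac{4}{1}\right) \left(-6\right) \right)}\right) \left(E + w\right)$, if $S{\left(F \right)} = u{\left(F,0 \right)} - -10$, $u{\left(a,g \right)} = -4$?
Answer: $-835380588$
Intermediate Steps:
$S{\left(F \right)} = 6$ ($S{\left(F \right)} = -4 - -10 = -4 + 10 = 6$)
$E = 4698$ ($E = 7193 - 2495 = 4698$)
$\left(-36368 + S{\left(\left(-5 - \frac{4}{1}\right) \left(-6\right) \right)}\right) \left(E + w\right) = \left(-36368 + 6\right) \left(4698 + 18276\right) = \left(-36362\right) 22974 = -835380588$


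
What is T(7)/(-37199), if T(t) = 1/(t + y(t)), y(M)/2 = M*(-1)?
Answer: 1/260393 ≈ 3.8404e-6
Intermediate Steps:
y(M) = -2*M (y(M) = 2*(M*(-1)) = 2*(-M) = -2*M)
T(t) = -1/t (T(t) = 1/(t - 2*t) = 1/(-t) = -1/t)
T(7)/(-37199) = -1/7/(-37199) = -1*⅐*(-1/37199) = -⅐*(-1/37199) = 1/260393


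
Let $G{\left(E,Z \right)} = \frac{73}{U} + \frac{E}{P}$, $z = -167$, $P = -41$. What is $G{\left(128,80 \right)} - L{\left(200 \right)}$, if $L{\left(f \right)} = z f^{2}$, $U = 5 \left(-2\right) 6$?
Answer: $\frac{16432789327}{2460} \approx 6.68 \cdot 10^{6}$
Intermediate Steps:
$U = -60$ ($U = \left(-10\right) 6 = -60$)
$L{\left(f \right)} = - 167 f^{2}$
$G{\left(E,Z \right)} = - \frac{73}{60} - \frac{E}{41}$ ($G{\left(E,Z \right)} = \frac{73}{-60} + \frac{E}{-41} = 73 \left(- \frac{1}{60}\right) + E \left(- \frac{1}{41}\right) = - \frac{73}{60} - \frac{E}{41}$)
$G{\left(128,80 \right)} - L{\left(200 \right)} = \left(- \frac{73}{60} - \frac{128}{41}\right) - - 167 \cdot 200^{2} = \left(- \frac{73}{60} - \frac{128}{41}\right) - \left(-167\right) 40000 = - \frac{10673}{2460} - -6680000 = - \frac{10673}{2460} + 6680000 = \frac{16432789327}{2460}$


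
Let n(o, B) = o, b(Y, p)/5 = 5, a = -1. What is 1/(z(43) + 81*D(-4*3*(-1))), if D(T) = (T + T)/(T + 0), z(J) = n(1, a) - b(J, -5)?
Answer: 1/138 ≈ 0.0072464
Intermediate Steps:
b(Y, p) = 25 (b(Y, p) = 5*5 = 25)
z(J) = -24 (z(J) = 1 - 1*25 = 1 - 25 = -24)
D(T) = 2 (D(T) = (2*T)/T = 2)
1/(z(43) + 81*D(-4*3*(-1))) = 1/(-24 + 81*2) = 1/(-24 + 162) = 1/138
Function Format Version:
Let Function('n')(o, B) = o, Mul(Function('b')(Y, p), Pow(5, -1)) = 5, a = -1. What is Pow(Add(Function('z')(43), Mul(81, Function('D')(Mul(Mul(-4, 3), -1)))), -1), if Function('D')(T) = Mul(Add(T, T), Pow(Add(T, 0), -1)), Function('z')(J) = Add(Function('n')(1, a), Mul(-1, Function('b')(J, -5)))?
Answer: Rational(1, 138) ≈ 0.0072464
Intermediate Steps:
Function('b')(Y, p) = 25 (Function('b')(Y, p) = Mul(5, 5) = 25)
Function('z')(J) = -24 (Function('z')(J) = Add(1, Mul(-1, 25)) = Add(1, -25) = -24)
Function('D')(T) = 2 (Function('D')(T) = Mul(Mul(2, T), Pow(T, -1)) = 2)
Pow(Add(Function('z')(43), Mul(81, Function('D')(Mul(Mul(-4, 3), -1)))), -1) = Pow(Add(-24, Mul(81, 2)), -1) = Pow(Add(-24, 162), -1) = Pow(138, -1) = Rational(1, 138)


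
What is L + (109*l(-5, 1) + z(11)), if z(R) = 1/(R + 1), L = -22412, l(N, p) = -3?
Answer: -272867/12 ≈ -22739.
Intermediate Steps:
z(R) = 1/(1 + R)
L + (109*l(-5, 1) + z(11)) = -22412 + (109*(-3) + 1/(1 + 11)) = -22412 + (-327 + 1/12) = -22412 - 3923/12 = -272867/12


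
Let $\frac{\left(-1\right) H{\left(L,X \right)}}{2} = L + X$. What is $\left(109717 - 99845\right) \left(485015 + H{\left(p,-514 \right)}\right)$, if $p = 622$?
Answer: $4785935728$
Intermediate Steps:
$H{\left(L,X \right)} = - 2 L - 2 X$ ($H{\left(L,X \right)} = - 2 \left(L + X\right) = - 2 L - 2 X$)
$\left(109717 - 99845\right) \left(485015 + H{\left(p,-514 \right)}\right) = \left(109717 - 99845\right) \left(485015 - 216\right) = 9872 \left(485015 + \left(-1244 + 1028\right)\right) = 9872 \left(485015 - 216\right) = 9872 \cdot 484799 = 4785935728$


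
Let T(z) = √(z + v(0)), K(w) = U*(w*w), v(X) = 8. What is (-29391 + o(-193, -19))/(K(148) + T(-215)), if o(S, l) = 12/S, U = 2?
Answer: -248499784800/370394226703 + 17017425*I*√23/370394226703 ≈ -0.67091 + 0.00022034*I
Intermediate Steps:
K(w) = 2*w² (K(w) = 2*(w*w) = 2*w²)
T(z) = √(8 + z) (T(z) = √(z + 8) = √(8 + z))
(-29391 + o(-193, -19))/(K(148) + T(-215)) = (-29391 + 12/(-193))/(2*148² + √(8 - 215)) = (-29391 + 12*(-1/193))/(2*21904 + √(-207)) = (-29391 - 12/193)/(43808 + 3*I*√23) = -5672475/(193*(43808 + 3*I*√23))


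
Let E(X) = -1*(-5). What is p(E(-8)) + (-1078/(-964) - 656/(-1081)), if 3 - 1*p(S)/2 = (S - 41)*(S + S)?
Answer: 379175343/521042 ≈ 727.72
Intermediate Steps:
E(X) = 5
p(S) = 6 - 4*S*(-41 + S) (p(S) = 6 - 2*(S - 41)*(S + S) = 6 - 2*(-41 + S)*2*S = 6 - 4*S*(-41 + S))
p(E(-8)) + (-1078/(-964) - 656/(-1081)) = (6 - 4*5² + 164*5) + (-1078/(-964) - 656/(-1081)) = (6 - 4*25 + 820) + (-1078*(-1/964) - 656*(-1/1081)) = (6 - 100 + 820) + (539/482 + 656/1081) = 726 + 898851/521042 = 379175343/521042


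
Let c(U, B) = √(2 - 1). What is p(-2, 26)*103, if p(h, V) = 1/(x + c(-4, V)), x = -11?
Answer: -103/10 ≈ -10.300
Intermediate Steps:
c(U, B) = 1 (c(U, B) = √1 = 1)
p(h, V) = -⅒ (p(h, V) = 1/(-11 + 1) = 1/(-10) = -⅒)
p(-2, 26)*103 = -⅒*103 = -103/10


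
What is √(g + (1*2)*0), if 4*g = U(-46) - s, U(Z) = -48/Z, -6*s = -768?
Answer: I*√16790/23 ≈ 5.6338*I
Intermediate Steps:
s = 128 (s = -⅙*(-768) = 128)
g = -730/23 (g = (-48/(-46) - 1*128)/4 = (-48*(-1/46) - 128)/4 = (24/23 - 128)/4 = (¼)*(-2920/23) = -730/23 ≈ -31.739)
√(g + (1*2)*0) = √(-730/23 + (1*2)*0) = √(-730/23 + 2*0) = √(-730/23 + 0) = √(-730/23) = I*√16790/23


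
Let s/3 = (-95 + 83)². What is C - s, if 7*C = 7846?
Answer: 4822/7 ≈ 688.86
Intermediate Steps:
C = 7846/7 (C = (⅐)*7846 = 7846/7 ≈ 1120.9)
s = 432 (s = 3*(-95 + 83)² = 3*(-12)² = 3*144 = 432)
C - s = 7846/7 - 1*432 = 7846/7 - 432 = 4822/7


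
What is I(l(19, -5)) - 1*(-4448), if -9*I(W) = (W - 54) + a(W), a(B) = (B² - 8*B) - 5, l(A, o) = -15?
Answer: 39761/9 ≈ 4417.9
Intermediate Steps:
a(B) = -5 + B² - 8*B
I(W) = 59/9 - W²/9 + 7*W/9 (I(W) = -((W - 54) + (-5 + W² - 8*W))/9 = -((-54 + W) + (-5 + W² - 8*W))/9 = -(-59 + W² - 7*W)/9 = 59/9 - W²/9 + 7*W/9)
I(l(19, -5)) - 1*(-4448) = (59/9 - ⅑*(-15)² + (7/9)*(-15)) - 1*(-4448) = (59/9 - ⅑*225 - 35/3) + 4448 = (59/9 - 25 - 35/3) + 4448 = -271/9 + 4448 = 39761/9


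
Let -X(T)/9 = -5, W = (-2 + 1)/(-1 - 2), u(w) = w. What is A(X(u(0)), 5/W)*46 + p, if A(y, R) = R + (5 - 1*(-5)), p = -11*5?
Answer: 1095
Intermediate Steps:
W = ⅓ (W = -1/(-3) = -1*(-⅓) = ⅓ ≈ 0.33333)
X(T) = 45 (X(T) = -9*(-5) = 45)
p = -55
A(y, R) = 10 + R (A(y, R) = R + (5 + 5) = R + 10 = 10 + R)
A(X(u(0)), 5/W)*46 + p = (10 + 5/(⅓))*46 - 55 = (10 + 5*3)*46 - 55 = (10 + 15)*46 - 55 = 25*46 - 55 = 1150 - 55 = 1095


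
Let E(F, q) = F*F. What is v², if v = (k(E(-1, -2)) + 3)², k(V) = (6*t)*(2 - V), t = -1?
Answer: 81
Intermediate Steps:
E(F, q) = F²
k(V) = -12 + 6*V (k(V) = (6*(-1))*(2 - V) = -6*(2 - V) = -12 + 6*V)
v = 9 (v = ((-12 + 6*(-1)²) + 3)² = ((-12 + 6*1) + 3)² = ((-12 + 6) + 3)² = (-6 + 3)² = (-3)² = 9)
v² = 9² = 81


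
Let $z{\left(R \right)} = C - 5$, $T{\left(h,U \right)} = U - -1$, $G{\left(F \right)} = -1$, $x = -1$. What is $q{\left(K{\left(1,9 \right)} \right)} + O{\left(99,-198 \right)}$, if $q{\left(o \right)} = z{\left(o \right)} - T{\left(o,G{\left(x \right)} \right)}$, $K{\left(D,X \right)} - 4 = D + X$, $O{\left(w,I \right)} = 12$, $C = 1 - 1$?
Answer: $7$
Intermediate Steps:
$C = 0$
$T{\left(h,U \right)} = 1 + U$ ($T{\left(h,U \right)} = U + 1 = 1 + U$)
$z{\left(R \right)} = -5$ ($z{\left(R \right)} = 0 - 5 = -5$)
$K{\left(D,X \right)} = 4 + D + X$ ($K{\left(D,X \right)} = 4 + \left(D + X\right) = 4 + D + X$)
$q{\left(o \right)} = -5$ ($q{\left(o \right)} = -5 - \left(1 - 1\right) = -5 - 0 = -5 + 0 = -5$)
$q{\left(K{\left(1,9 \right)} \right)} + O{\left(99,-198 \right)} = -5 + 12 = 7$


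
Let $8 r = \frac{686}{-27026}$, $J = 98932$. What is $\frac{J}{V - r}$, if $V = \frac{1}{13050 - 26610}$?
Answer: $\frac{566497864155}{17746} \approx 3.1923 \cdot 10^{7}$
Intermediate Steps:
$r = - \frac{343}{108104}$ ($r = \frac{686 \frac{1}{-27026}}{8} = \frac{686 \left(- \frac{1}{27026}\right)}{8} = \frac{1}{8} \left(- \frac{343}{13513}\right) = - \frac{343}{108104} \approx -0.0031729$)
$V = - \frac{1}{13560}$ ($V = \frac{1}{-13560} = - \frac{1}{13560} \approx -7.3746 \cdot 10^{-5}$)
$\frac{J}{V - r} = \frac{98932}{- \frac{1}{13560} - - \frac{343}{108104}} = \frac{98932}{- \frac{1}{13560} + \frac{343}{108104}} = \frac{98932}{\frac{70984}{22904535}} = 98932 \cdot \frac{22904535}{70984} = \frac{566497864155}{17746}$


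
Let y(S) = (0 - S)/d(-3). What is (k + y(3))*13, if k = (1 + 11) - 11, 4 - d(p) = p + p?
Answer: 91/10 ≈ 9.1000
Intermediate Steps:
d(p) = 4 - 2*p (d(p) = 4 - (p + p) = 4 - 2*p)
y(S) = -S/10 (y(S) = (0 - S)/(4 - 2*(-3)) = (-S)/(4 + 6) = -S/10)
k = 1 (k = 12 - 11 = 1)
(k + y(3))*13 = (1 - ⅒*3)*13 = (1 - 3/10)*13 = (7/10)*13 = 91/10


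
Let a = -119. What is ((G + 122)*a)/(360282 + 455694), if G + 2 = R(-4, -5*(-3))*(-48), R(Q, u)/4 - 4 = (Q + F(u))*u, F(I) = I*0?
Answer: -2567/1619 ≈ -1.5855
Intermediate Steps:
F(I) = 0
R(Q, u) = 16 + 4*Q*u (R(Q, u) = 16 + 4*((Q + 0)*u) = 16 + 4*(Q*u) = 16 + 4*Q*u)
G = 10750 (G = -2 + (16 + 4*(-4)*(-5*(-3)))*(-48) = -2 + (16 + 4*(-4)*15)*(-48) = -2 + (16 - 240)*(-48) = -2 - 224*(-48) = -2 + 10752 = 10750)
((G + 122)*a)/(360282 + 455694) = ((10750 + 122)*(-119))/(360282 + 455694) = (10872*(-119))/815976 = -1293768*1/815976 = -2567/1619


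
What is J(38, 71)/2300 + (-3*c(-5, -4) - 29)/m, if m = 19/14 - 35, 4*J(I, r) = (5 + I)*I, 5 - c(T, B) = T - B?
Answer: 3411607/2166600 ≈ 1.5746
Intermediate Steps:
c(T, B) = 5 + B - T (c(T, B) = 5 - (T - B) = 5 + (B - T) = 5 + B - T)
J(I, r) = I*(5 + I)/4 (J(I, r) = ((5 + I)*I)/4 = (I*(5 + I))/4 = I*(5 + I)/4)
m = -471/14 (m = (1/14)*19 - 35 = 19/14 - 35 = -471/14 ≈ -33.643)
J(38, 71)/2300 + (-3*c(-5, -4) - 29)/m = ((¼)*38*(5 + 38))/2300 + (-3*(5 - 4 - 1*(-5)) - 29)/(-471/14) = ((¼)*38*43)*(1/2300) + (-3*(5 - 4 + 5) - 29)*(-14/471) = (817/2)*(1/2300) + (-3*6 - 29)*(-14/471) = 817/4600 + (-18 - 29)*(-14/471) = 817/4600 - 47*(-14/471) = 817/4600 + 658/471 = 3411607/2166600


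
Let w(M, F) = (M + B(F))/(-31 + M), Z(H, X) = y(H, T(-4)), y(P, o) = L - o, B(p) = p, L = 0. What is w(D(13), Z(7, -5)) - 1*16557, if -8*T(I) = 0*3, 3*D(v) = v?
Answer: -1324573/80 ≈ -16557.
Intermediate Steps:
D(v) = v/3
T(I) = 0 (T(I) = -0*3 = -⅛*0 = 0)
y(P, o) = -o (y(P, o) = 0 - o = -o)
Z(H, X) = 0 (Z(H, X) = -1*0 = 0)
w(M, F) = (F + M)/(-31 + M) (w(M, F) = (M + F)/(-31 + M) = (F + M)/(-31 + M))
w(D(13), Z(7, -5)) - 1*16557 = (0 + (⅓)*13)/(-31 + (⅓)*13) - 1*16557 = (0 + 13/3)/(-31 + 13/3) - 16557 = (13/3)/(-80/3) - 16557 = -3/80*13/3 - 16557 = -13/80 - 16557 = -1324573/80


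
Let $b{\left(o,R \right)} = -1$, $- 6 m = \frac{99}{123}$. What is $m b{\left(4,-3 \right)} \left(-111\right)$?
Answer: $- \frac{1221}{82} \approx -14.89$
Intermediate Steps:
$m = - \frac{11}{82}$ ($m = - \frac{99 \cdot \frac{1}{123}}{6} = \left(- \frac{1}{6}\right) \frac{33}{41} = - \frac{11}{82} \approx -0.13415$)
$m b{\left(4,-3 \right)} \left(-111\right) = \left(- \frac{11}{82}\right) \left(-1\right) \left(-111\right) = \frac{11}{82} \left(-111\right) = - \frac{1221}{82}$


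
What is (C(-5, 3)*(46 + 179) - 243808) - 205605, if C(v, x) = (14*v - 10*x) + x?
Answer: -471238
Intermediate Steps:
C(v, x) = -9*x + 14*v (C(v, x) = (-10*x + 14*v) + x = -9*x + 14*v)
(C(-5, 3)*(46 + 179) - 243808) - 205605 = ((-9*3 + 14*(-5))*(46 + 179) - 243808) - 205605 = ((-27 - 70)*225 - 243808) - 205605 = (-97*225 - 243808) - 205605 = (-21825 - 243808) - 205605 = -265633 - 205605 = -471238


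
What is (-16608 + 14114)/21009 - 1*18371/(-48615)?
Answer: 29412281/113483615 ≈ 0.25918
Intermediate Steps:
(-16608 + 14114)/21009 - 1*18371/(-48615) = -2494*1/21009 - 18371*(-1/48615) = -2494/21009 + 18371/48615 = 29412281/113483615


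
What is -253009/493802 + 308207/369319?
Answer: 58752202143/182370460838 ≈ 0.32216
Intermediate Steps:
-253009/493802 + 308207/369319 = 58752202143/182370460838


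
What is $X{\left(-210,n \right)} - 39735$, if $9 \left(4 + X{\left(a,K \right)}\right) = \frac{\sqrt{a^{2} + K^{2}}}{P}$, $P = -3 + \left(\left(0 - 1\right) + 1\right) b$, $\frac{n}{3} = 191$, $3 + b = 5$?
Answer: $-39739 - \frac{\sqrt{41381}}{9} \approx -39762.0$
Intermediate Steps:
$b = 2$ ($b = -3 + 5 = 2$)
$n = 573$ ($n = 3 \cdot 191 = 573$)
$P = -3$ ($P = -3 + \left(\left(0 - 1\right) + 1\right) 2 = -3 + \left(-1 + 1\right) 2 = -3 + 0 \cdot 2 = -3 + 0 = -3$)
$X{\left(a,K \right)} = -4 - \frac{\sqrt{K^{2} + a^{2}}}{27}$ ($X{\left(a,K \right)} = -4 + \frac{\sqrt{a^{2} + K^{2}} \frac{1}{-3}}{9} = -4 + \frac{\sqrt{K^{2} + a^{2}} \left(- \frac{1}{3}\right)}{9} = -4 + \frac{\left(- \frac{1}{3}\right) \sqrt{K^{2} + a^{2}}}{9} = -4 - \frac{\sqrt{K^{2} + a^{2}}}{27}$)
$X{\left(-210,n \right)} - 39735 = \left(-4 - \frac{\sqrt{573^{2} + \left(-210\right)^{2}}}{27}\right) - 39735 = \left(-4 - \frac{\sqrt{328329 + 44100}}{27}\right) - 39735 = \left(-4 - \frac{\sqrt{372429}}{27}\right) - 39735 = \left(-4 - \frac{3 \sqrt{41381}}{27}\right) - 39735 = \left(-4 - \frac{\sqrt{41381}}{9}\right) - 39735 = -39739 - \frac{\sqrt{41381}}{9}$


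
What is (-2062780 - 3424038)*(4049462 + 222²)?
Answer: -22489073330228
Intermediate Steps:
(-2062780 - 3424038)*(4049462 + 222²) = -5486818*(4049462 + 49284) = -5486818*4098746 = -22489073330228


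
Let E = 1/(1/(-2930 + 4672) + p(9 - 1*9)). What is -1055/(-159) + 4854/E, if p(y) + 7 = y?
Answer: -4704274444/138489 ≈ -33969.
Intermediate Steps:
p(y) = -7 + y
E = -1742/12193 (E = 1/(1/(-2930 + 4672) + (-7 + (9 - 1*9))) = 1/(1/1742 + (-7 + (9 - 9))) = 1/(1/1742 + (-7 + 0)) = 1/(1/1742 - 7) = 1/(-12193/1742) = -1742/12193 ≈ -0.14287)
-1055/(-159) + 4854/E = -1055/(-159) + 4854/(-1742/12193) = -1055*(-1/159) + 4854*(-12193/1742) = 1055/159 - 29592411/871 = -4704274444/138489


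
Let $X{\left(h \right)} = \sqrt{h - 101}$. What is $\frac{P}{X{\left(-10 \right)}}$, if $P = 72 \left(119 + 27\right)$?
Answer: $- \frac{3504 i \sqrt{111}}{37} \approx - 997.75 i$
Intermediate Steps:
$X{\left(h \right)} = \sqrt{-101 + h}$
$P = 10512$ ($P = 72 \cdot 146 = 10512$)
$\frac{P}{X{\left(-10 \right)}} = \frac{10512}{\sqrt{-101 - 10}} = \frac{10512}{\sqrt{-111}} = \frac{10512}{i \sqrt{111}} = 10512 \left(- \frac{i \sqrt{111}}{111}\right) = - \frac{3504 i \sqrt{111}}{37}$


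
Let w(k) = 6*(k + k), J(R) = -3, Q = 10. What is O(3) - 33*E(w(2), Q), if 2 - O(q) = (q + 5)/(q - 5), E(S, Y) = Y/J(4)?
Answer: 116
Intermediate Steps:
w(k) = 12*k (w(k) = 6*(2*k) = 12*k)
E(S, Y) = -Y/3 (E(S, Y) = Y/(-3) = Y*(-1/3) = -Y/3)
O(q) = 2 - (5 + q)/(-5 + q) (O(q) = 2 - (q + 5)/(q - 5) = 2 - (5 + q)/(-5 + q))
O(3) - 33*E(w(2), Q) = (-15 + 3)/(-5 + 3) - (-11)*10 = -12/(-2) - 33*(-10/3) = -1/2*(-12) + 110 = 6 + 110 = 116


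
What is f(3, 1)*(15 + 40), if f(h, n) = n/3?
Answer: 55/3 ≈ 18.333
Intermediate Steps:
f(h, n) = n/3 (f(h, n) = n*(⅓) = n/3)
f(3, 1)*(15 + 40) = ((⅓)*1)*(15 + 40) = (⅓)*55 = 55/3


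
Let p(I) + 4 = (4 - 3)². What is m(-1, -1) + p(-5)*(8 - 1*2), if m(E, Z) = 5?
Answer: -13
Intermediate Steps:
p(I) = -3 (p(I) = -4 + (4 - 3)² = -4 + 1² = -4 + 1 = -3)
m(-1, -1) + p(-5)*(8 - 1*2) = 5 - 3*(8 - 1*2) = 5 - 3*(8 - 2) = 5 - 3*6 = 5 - 18 = -13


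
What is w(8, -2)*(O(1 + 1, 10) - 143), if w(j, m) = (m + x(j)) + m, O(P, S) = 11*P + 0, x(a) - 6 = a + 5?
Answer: -1815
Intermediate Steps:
x(a) = 11 + a (x(a) = 6 + (a + 5) = 6 + (5 + a) = 11 + a)
O(P, S) = 11*P
w(j, m) = 11 + j + 2*m (w(j, m) = (m + (11 + j)) + m = (11 + j + m) + m = 11 + j + 2*m)
w(8, -2)*(O(1 + 1, 10) - 143) = (11 + 8 + 2*(-2))*(11*(1 + 1) - 143) = (11 + 8 - 4)*(11*2 - 143) = 15*(22 - 143) = 15*(-121) = -1815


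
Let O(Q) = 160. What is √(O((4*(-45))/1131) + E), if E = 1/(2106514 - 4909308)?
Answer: √1256904670226966/2802794 ≈ 12.649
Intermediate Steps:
E = -1/2802794 (E = 1/(-2802794) = -1/2802794 ≈ -3.5679e-7)
√(O((4*(-45))/1131) + E) = √(160 - 1/2802794) = √(448447039/2802794) = √1256904670226966/2802794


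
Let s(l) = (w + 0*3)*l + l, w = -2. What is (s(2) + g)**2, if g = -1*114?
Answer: 13456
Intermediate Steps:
g = -114
s(l) = -l (s(l) = (-2 + 0*3)*l + l = (-2 + 0)*l + l = -2*l + l = -l)
(s(2) + g)**2 = (-1*2 - 114)**2 = (-2 - 114)**2 = (-116)**2 = 13456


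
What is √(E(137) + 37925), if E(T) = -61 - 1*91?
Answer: 3*√4197 ≈ 194.35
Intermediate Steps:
E(T) = -152 (E(T) = -61 - 91 = -152)
√(E(137) + 37925) = √(-152 + 37925) = √37773 = 3*√4197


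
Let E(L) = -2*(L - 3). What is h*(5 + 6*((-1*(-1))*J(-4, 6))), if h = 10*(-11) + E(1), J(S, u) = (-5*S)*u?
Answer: -76850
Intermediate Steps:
J(S, u) = -5*S*u
E(L) = 6 - 2*L (E(L) = -2*(-3 + L) = 6 - 2*L)
h = -106 (h = 10*(-11) + (6 - 2*1) = -110 + (6 - 2) = -110 + 4 = -106)
h*(5 + 6*((-1*(-1))*J(-4, 6))) = -106*(5 + 6*((-1*(-1))*(-5*(-4)*6))) = -106*(5 + 6*(1*120)) = -106*(5 + 6*120) = -106*(5 + 720) = -106*725 = -76850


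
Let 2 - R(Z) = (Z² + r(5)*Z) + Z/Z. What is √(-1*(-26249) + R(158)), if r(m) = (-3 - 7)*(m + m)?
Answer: √17086 ≈ 130.71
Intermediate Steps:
r(m) = -20*m
R(Z) = 1 - Z² + 100*Z (R(Z) = 2 - ((Z² + (-20*5)*Z) + Z/Z) = 2 - ((Z² - 100*Z) + 1) = 2 - (1 + Z² - 100*Z) = 2 + (-1 - Z² + 100*Z) = 1 - Z² + 100*Z)
√(-1*(-26249) + R(158)) = √(-1*(-26249) + (1 - 1*158² + 100*158)) = √(26249 + (1 - 1*24964 + 15800)) = √(26249 + (1 - 24964 + 15800)) = √(26249 - 9163) = √17086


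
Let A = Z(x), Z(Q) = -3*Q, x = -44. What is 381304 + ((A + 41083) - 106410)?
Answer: 316109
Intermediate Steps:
A = 132 (A = -3*(-44) = 132)
381304 + ((A + 41083) - 106410) = 381304 + ((132 + 41083) - 106410) = 381304 + (41215 - 106410) = 381304 - 65195 = 316109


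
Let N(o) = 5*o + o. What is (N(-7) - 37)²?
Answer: 6241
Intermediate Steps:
N(o) = 6*o
(N(-7) - 37)² = (6*(-7) - 37)² = (-42 - 37)² = (-79)² = 6241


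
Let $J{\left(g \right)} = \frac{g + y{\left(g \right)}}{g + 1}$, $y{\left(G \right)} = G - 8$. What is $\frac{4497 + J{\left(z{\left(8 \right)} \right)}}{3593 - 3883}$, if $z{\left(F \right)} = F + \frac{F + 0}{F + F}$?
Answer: $- \frac{85461}{5510} \approx -15.51$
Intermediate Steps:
$y{\left(G \right)} = -8 + G$
$z{\left(F \right)} = \frac{1}{2} + F$ ($z{\left(F \right)} = F + \frac{F}{2 F} = F + F \frac{1}{2 F} = F + \frac{1}{2} = \frac{1}{2} + F$)
$J{\left(g \right)} = \frac{-8 + 2 g}{1 + g}$ ($J{\left(g \right)} = \frac{g + \left(-8 + g\right)}{g + 1} = \frac{-8 + 2 g}{1 + g}$)
$\frac{4497 + J{\left(z{\left(8 \right)} \right)}}{3593 - 3883} = \frac{4497 + \frac{2 \left(-4 + \left(\frac{1}{2} + 8\right)\right)}{1 + \left(\frac{1}{2} + 8\right)}}{3593 - 3883} = \frac{4497 + \frac{2 \left(-4 + \frac{17}{2}\right)}{1 + \frac{17}{2}}}{-290} = \left(4497 + 2 \frac{1}{\frac{19}{2}} \cdot \frac{9}{2}\right) \left(- \frac{1}{290}\right) = \left(4497 + 2 \cdot \frac{2}{19} \cdot \frac{9}{2}\right) \left(- \frac{1}{290}\right) = \left(4497 + \frac{18}{19}\right) \left(- \frac{1}{290}\right) = \frac{85461}{19} \left(- \frac{1}{290}\right) = - \frac{85461}{5510}$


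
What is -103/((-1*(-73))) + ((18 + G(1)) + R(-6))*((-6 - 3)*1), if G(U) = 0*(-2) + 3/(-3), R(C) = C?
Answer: -7330/73 ≈ -100.41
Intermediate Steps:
G(U) = -1 (G(U) = 0 + 3*(-⅓) = 0 - 1 = -1)
-103/((-1*(-73))) + ((18 + G(1)) + R(-6))*((-6 - 3)*1) = -103/((-1*(-73))) + ((18 - 1) - 6)*((-6 - 3)*1) = -103/73 + (17 - 6)*(-9*1) = -103*1/73 + 11*(-9) = -103/73 - 99 = -7330/73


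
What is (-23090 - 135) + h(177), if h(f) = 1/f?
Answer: -4110824/177 ≈ -23225.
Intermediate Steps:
(-23090 - 135) + h(177) = (-23090 - 135) + 1/177 = -23225 + 1/177 = -4110824/177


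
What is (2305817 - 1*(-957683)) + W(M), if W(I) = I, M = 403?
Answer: 3263903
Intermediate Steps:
(2305817 - 1*(-957683)) + W(M) = (2305817 - 1*(-957683)) + 403 = (2305817 + 957683) + 403 = 3263500 + 403 = 3263903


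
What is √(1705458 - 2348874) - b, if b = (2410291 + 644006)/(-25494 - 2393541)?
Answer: 1018099/806345 + 2*I*√160854 ≈ 1.2626 + 802.13*I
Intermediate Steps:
b = -1018099/806345 (b = 3054297/(-2419035) = 3054297*(-1/2419035) = -1018099/806345 ≈ -1.2626)
√(1705458 - 2348874) - b = √(1705458 - 2348874) - 1*(-1018099/806345) = √(-643416) + 1018099/806345 = 2*I*√160854 + 1018099/806345 = 1018099/806345 + 2*I*√160854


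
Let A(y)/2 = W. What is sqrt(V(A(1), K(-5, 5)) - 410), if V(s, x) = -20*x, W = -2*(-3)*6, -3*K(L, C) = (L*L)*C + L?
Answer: sqrt(390) ≈ 19.748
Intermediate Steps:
K(L, C) = -L/3 - C*L**2/3 (K(L, C) = -((L*L)*C + L)/3 = -(L**2*C + L)/3 = -(C*L**2 + L)/3 = -(L + C*L**2)/3 = -L/3 - C*L**2/3)
W = 36 (W = 6*6 = 36)
A(y) = 72 (A(y) = 2*36 = 72)
sqrt(V(A(1), K(-5, 5)) - 410) = sqrt(-(-20)*(-5)*(1 + 5*(-5))/3 - 410) = sqrt(-(-20)*(-5)*(1 - 25)/3 - 410) = sqrt(-(-20)*(-5)*(-24)/3 - 410) = sqrt(-20*(-40) - 410) = sqrt(800 - 410) = sqrt(390)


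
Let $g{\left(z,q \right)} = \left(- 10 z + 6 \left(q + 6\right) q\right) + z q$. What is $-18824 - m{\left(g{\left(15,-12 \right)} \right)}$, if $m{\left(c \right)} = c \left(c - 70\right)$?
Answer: $-22088$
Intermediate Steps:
$g{\left(z,q \right)} = - 10 z + q z + q \left(36 + 6 q\right)$ ($g{\left(z,q \right)} = \left(- 10 z + 6 \left(6 + q\right) q\right) + q z = \left(- 10 z + \left(36 + 6 q\right) q\right) + q z = \left(- 10 z + q \left(36 + 6 q\right)\right) + q z = - 10 z + q z + q \left(36 + 6 q\right)$)
$m{\left(c \right)} = c \left(-70 + c\right)$
$-18824 - m{\left(g{\left(15,-12 \right)} \right)} = -18824 - \left(\left(-10\right) 15 + 6 \left(-12\right)^{2} + 36 \left(-12\right) - 180\right) \left(-70 + \left(\left(-10\right) 15 + 6 \left(-12\right)^{2} + 36 \left(-12\right) - 180\right)\right) = -18824 - \left(-150 + 6 \cdot 144 - 432 - 180\right) \left(-70 - -102\right) = -18824 - \left(-150 + 864 - 432 - 180\right) \left(-70 - -102\right) = -18824 - 102 \left(-70 + 102\right) = -18824 - 102 \cdot 32 = -18824 - 3264 = -22088$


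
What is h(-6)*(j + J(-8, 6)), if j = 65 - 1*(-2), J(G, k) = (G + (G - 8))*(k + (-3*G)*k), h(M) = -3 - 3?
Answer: 21198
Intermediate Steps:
h(M) = -6
J(G, k) = (-8 + 2*G)*(k - 3*G*k) (J(G, k) = (G + (-8 + G))*(k - 3*G*k) = (-8 + 2*G)*(k - 3*G*k))
j = 67 (j = 65 + 2 = 67)
h(-6)*(j + J(-8, 6)) = -6*(67 + 2*6*(-4 - 3*(-8)**2 + 13*(-8))) = -6*(67 + 2*6*(-4 - 3*64 - 104)) = -6*(67 + 2*6*(-4 - 192 - 104)) = -6*(67 + 2*6*(-300)) = -6*(67 - 3600) = -6*(-3533) = 21198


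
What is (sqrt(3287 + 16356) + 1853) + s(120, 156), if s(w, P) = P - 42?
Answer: 1967 + sqrt(19643) ≈ 2107.2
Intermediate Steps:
s(w, P) = -42 + P
(sqrt(3287 + 16356) + 1853) + s(120, 156) = (sqrt(3287 + 16356) + 1853) + (-42 + 156) = (sqrt(19643) + 1853) + 114 = (1853 + sqrt(19643)) + 114 = 1967 + sqrt(19643)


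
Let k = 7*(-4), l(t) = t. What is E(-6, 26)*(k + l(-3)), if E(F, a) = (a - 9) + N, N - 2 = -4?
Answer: -465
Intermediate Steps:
N = -2 (N = 2 - 4 = -2)
E(F, a) = -11 + a (E(F, a) = (a - 9) - 2 = (-9 + a) - 2 = -11 + a)
k = -28
E(-6, 26)*(k + l(-3)) = (-11 + 26)*(-28 - 3) = 15*(-31) = -465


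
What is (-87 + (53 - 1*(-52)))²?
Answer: 324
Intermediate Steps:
(-87 + (53 - 1*(-52)))² = (-87 + (53 + 52))² = (-87 + 105)² = 18² = 324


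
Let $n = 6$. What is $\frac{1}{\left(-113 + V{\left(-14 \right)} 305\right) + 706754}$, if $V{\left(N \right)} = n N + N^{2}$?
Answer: $\frac{1}{740801} \approx 1.3499 \cdot 10^{-6}$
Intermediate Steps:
$V{\left(N \right)} = N^{2} + 6 N$ ($V{\left(N \right)} = 6 N + N^{2} = N^{2} + 6 N$)
$\frac{1}{\left(-113 + V{\left(-14 \right)} 305\right) + 706754} = \frac{1}{\left(-113 + - 14 \left(6 - 14\right) 305\right) + 706754} = \frac{1}{\left(-113 + \left(-14\right) \left(-8\right) 305\right) + 706754} = \frac{1}{\left(-113 + 112 \cdot 305\right) + 706754} = \frac{1}{\left(-113 + 34160\right) + 706754} = \frac{1}{34047 + 706754} = \frac{1}{740801}$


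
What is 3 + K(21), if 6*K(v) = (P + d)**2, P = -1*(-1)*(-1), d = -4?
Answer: 43/6 ≈ 7.1667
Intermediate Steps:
P = -1 (P = 1*(-1) = -1)
K(v) = 25/6 (K(v) = (-1 - 4)**2/6 = (1/6)*(-5)**2 = (1/6)*25 = 25/6)
3 + K(21) = 3 + 25/6 = 43/6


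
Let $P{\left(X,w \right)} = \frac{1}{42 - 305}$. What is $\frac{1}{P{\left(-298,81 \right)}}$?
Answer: $-263$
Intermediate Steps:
$P{\left(X,w \right)} = - \frac{1}{263}$ ($P{\left(X,w \right)} = \frac{1}{-263} = - \frac{1}{263}$)
$\frac{1}{P{\left(-298,81 \right)}} = \frac{1}{- \frac{1}{263}} = -263$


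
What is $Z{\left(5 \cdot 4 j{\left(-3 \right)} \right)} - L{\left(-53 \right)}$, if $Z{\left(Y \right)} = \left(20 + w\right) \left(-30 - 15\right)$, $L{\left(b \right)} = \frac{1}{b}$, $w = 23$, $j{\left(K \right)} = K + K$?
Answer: $- \frac{102554}{53} \approx -1935.0$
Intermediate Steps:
$j{\left(K \right)} = 2 K$
$Z{\left(Y \right)} = -1935$ ($Z{\left(Y \right)} = \left(20 + 23\right) \left(-30 - 15\right) = 43 \left(-45\right) = -1935$)
$Z{\left(5 \cdot 4 j{\left(-3 \right)} \right)} - L{\left(-53 \right)} = -1935 - \frac{1}{-53} = -1935 - - \frac{1}{53} = -1935 + \frac{1}{53} = - \frac{102554}{53}$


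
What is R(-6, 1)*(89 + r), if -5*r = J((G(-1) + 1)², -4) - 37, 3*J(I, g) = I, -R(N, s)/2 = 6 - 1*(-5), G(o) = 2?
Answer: -10538/5 ≈ -2107.6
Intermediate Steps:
R(N, s) = -22 (R(N, s) = -2*(6 - 1*(-5)) = -2*(6 + 5) = -2*11 = -22)
J(I, g) = I/3
r = 34/5 (r = -((2 + 1)²/3 - 37)/5 = -((⅓)*3² - 37)/5 = -((⅓)*9 - 37)/5 = -(3 - 37)/5 = -⅕*(-34) = 34/5 ≈ 6.8000)
R(-6, 1)*(89 + r) = -22*(89 + 34/5) = -22*479/5 = -10538/5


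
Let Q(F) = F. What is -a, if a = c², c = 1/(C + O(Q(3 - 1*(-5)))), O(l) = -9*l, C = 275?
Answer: -1/41209 ≈ -2.4267e-5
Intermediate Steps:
c = 1/203 (c = 1/(275 - 9*(3 - 1*(-5))) = 1/(275 - 9*(3 + 5)) = 1/(275 - 9*8) = 1/(275 - 72) = 1/203 ≈ 0.0049261)
a = 1/41209 (a = (1/203)² = 1/41209 ≈ 2.4267e-5)
-a = -1*1/41209 = -1/41209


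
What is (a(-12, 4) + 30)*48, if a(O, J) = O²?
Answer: 8352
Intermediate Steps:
(a(-12, 4) + 30)*48 = ((-12)² + 30)*48 = (144 + 30)*48 = 174*48 = 8352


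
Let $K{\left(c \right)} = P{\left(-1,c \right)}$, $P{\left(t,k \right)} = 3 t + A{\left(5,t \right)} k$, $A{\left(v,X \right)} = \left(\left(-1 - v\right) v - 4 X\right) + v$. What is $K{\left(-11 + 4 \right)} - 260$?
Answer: $-116$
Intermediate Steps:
$A{\left(v,X \right)} = v - 4 X + v \left(-1 - v\right)$ ($A{\left(v,X \right)} = \left(v \left(-1 - v\right) - 4 X\right) + v = \left(- 4 X + v \left(-1 - v\right)\right) + v = v - 4 X + v \left(-1 - v\right)$)
$P{\left(t,k \right)} = 3 t + k \left(-25 - 4 t\right)$ ($P{\left(t,k \right)} = 3 t + \left(- 5^{2} - 4 t\right) k = 3 t + \left(\left(-1\right) 25 - 4 t\right) k = 3 t + \left(-25 - 4 t\right) k = 3 t + k \left(-25 - 4 t\right)$)
$K{\left(c \right)} = -3 - 21 c$ ($K{\left(c \right)} = 3 \left(-1\right) - c \left(25 + 4 \left(-1\right)\right) = -3 - c \left(25 - 4\right) = -3 - c 21 = -3 - 21 c$)
$K{\left(-11 + 4 \right)} - 260 = \left(-3 - 21 \left(-11 + 4\right)\right) - 260 = \left(-3 - -147\right) - 260 = \left(-3 + 147\right) - 260 = 144 - 260 = -116$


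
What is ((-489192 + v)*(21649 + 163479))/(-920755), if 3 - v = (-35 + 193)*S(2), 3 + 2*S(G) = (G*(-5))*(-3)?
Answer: 90957459216/920755 ≈ 98786.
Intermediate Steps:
S(G) = -3/2 + 15*G/2 (S(G) = -3/2 + ((G*(-5))*(-3))/2 = -3/2 + (-5*G*(-3))/2 = -3/2 + (15*G)/2 = -3/2 + 15*G/2)
v = -2130 (v = 3 - (-35 + 193)*(-3/2 + (15/2)*2) = 3 - 158*(-3/2 + 15) = 3 - 158*27/2 = 3 - 1*2133 = 3 - 2133 = -2130)
((-489192 + v)*(21649 + 163479))/(-920755) = ((-489192 - 2130)*(21649 + 163479))/(-920755) = -491322*185128*(-1/920755) = -90957459216*(-1/920755) = 90957459216/920755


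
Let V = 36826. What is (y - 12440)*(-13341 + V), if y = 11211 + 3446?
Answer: 52066245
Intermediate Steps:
y = 14657
(y - 12440)*(-13341 + V) = (14657 - 12440)*(-13341 + 36826) = 2217*23485 = 52066245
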